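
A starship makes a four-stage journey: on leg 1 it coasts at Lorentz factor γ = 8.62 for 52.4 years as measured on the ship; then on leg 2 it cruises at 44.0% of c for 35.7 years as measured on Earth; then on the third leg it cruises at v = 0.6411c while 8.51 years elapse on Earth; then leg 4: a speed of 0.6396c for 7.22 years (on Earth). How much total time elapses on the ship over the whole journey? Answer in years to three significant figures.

Leg 1: 52.4 years is already measured on the ship.
Leg 2: β = 0.440; γ = 1/√(1 − 0.440²) = 1/√0.8064 = 1.114; τ_2 = 35.7/1.114 = 32.06 years.
Leg 3: γ = 1/√(1 − 0.6411²) = 1/√0.5890 = 1.303; τ_3 = 8.51/1.303 = 6.531 years.
Leg 4: γ = 1/√(1 − 0.6396²) = 1/√0.5909 = 1.301; τ_4 = 7.22/1.301 = 5.550 years.
Total: 52.40 + 32.06 + 6.531 + 5.550 years.

τ = 96.5 years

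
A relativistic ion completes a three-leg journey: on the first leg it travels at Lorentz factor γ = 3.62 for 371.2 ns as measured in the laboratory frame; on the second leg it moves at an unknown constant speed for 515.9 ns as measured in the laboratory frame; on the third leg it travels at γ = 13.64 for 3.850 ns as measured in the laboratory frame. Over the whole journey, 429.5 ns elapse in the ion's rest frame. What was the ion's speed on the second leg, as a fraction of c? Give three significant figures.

β = 0.774

Leg 1: γ = 3.62; τ_1 = 371.2/3.620 = 102.5 ns.
Leg 2: speed unknown; τ_2 = 515.9/γ_2.
Leg 3: γ = 13.64; τ_3 = 3.850/13.64 = 0.2823 ns.
Total proper time: 102.5 + τ_2 + 0.2823 = 429.5, so τ_2 = 429.5 − 102.8 = 326.7 ns.
γ_2 = 515.9/326.7 = 1.579; β = √(1 − 1/γ²) = √0.5990.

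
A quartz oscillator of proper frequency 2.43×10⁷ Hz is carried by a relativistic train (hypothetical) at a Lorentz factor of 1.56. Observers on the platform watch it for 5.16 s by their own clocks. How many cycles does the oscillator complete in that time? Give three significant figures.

N = 8.04×10⁷

γ = 1.56
During 5.16 s of lab time, the oscillator's proper time advances by τ = Δt/γ = 5.16/1.560 = 3.308 s = 3.308×10⁰ s.
N = f × τ = 2.43×10⁷ × 3.308×10⁰ = 8.038×10⁷.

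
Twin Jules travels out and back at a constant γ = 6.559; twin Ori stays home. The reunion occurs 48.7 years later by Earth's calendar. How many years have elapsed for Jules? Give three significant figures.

γ = 6.559
Jules's clock measures proper time along the trip: τ = Δt/γ = 48.7/6.559 years.

τ = 7.42 years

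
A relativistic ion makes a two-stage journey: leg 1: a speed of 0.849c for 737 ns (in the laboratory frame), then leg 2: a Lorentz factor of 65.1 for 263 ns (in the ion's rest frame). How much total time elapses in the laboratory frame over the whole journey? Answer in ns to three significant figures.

Leg 1: 737 ns is already measured in the laboratory frame.
Leg 2: γ = 65.1; Δt_2 = 65.10 × 263 = 1.712×10⁴ ns.
Total: 737.0 + 1.712×10⁴ ns.

Δt = 1.79×10⁴ ns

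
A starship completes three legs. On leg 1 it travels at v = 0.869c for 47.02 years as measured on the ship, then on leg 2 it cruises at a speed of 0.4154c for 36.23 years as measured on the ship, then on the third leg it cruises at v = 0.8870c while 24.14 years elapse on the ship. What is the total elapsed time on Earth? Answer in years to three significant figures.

Leg 1: γ = 1/√(1 − 0.869²) = 1/√0.2448 = 2.021; Δt_1 = 2.021 × 47.02 = 95.03 years.
Leg 2: γ = 1/√(1 − 0.4154²) = 1/√0.8274 = 1.099; Δt_2 = 1.099 × 36.23 = 39.83 years.
Leg 3: γ = 1/√(1 − 0.8870²) = 1/√0.2132 = 2.166; Δt_3 = 2.166 × 24.14 = 52.28 years.
Total: 95.03 + 39.83 + 52.28 years.

Δt = 187 years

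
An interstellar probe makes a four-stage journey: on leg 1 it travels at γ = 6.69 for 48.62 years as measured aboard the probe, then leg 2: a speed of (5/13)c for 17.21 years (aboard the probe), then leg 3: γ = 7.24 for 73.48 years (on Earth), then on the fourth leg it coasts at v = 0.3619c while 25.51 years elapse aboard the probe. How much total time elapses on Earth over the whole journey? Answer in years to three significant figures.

Δt = 445 years

Leg 1: γ = 6.69; Δt_1 = 6.690 × 48.62 = 325.3 years.
Leg 2: γ = 1/√(1 − (5/13)²) = 13/12 ≈ 1.083; Δt_2 = 1.083 × 17.21 = 18.64 years.
Leg 3: 73.48 years is already measured on Earth.
Leg 4: γ = 1/√(1 − 0.3619²) = 1/√0.8690 = 1.073; Δt_4 = 1.073 × 25.51 = 27.36 years.
Total: 325.3 + 18.64 + 73.48 + 27.36 years.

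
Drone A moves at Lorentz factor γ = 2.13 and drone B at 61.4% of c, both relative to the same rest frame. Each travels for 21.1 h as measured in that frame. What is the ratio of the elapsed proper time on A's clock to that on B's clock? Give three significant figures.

A: γ = 2.13. B: β = 0.614; γ = 1/√(1 − 0.614²) = 1/√0.6230 = 1.267.
τ_A/τ_B = γ_B/γ_A = 1.267/2.130 = 0.5948, so τ_A/τ_B = 0.5948.

τ_A/τ_B = 0.595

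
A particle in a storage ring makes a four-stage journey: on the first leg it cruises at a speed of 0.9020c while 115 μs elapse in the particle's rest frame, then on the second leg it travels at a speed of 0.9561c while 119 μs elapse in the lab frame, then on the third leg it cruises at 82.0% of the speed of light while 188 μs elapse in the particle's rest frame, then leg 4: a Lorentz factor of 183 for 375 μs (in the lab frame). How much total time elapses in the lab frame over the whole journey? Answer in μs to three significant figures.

Leg 1: γ = 1/√(1 − 0.9020²) = 1/√0.1864 = 2.316; Δt_1 = 2.316 × 115 = 266.4 μs.
Leg 2: 119 μs is already measured in the lab frame.
Leg 3: β = 0.820; γ = 1/√(1 − 0.820²) = 1/√0.3276 = 1.747; Δt_3 = 1.747 × 188 = 328.5 μs.
Leg 4: 375 μs is already measured in the lab frame.
Total: 266.4 + 119.0 + 328.5 + 375.0 μs.

Δt = 1090 μs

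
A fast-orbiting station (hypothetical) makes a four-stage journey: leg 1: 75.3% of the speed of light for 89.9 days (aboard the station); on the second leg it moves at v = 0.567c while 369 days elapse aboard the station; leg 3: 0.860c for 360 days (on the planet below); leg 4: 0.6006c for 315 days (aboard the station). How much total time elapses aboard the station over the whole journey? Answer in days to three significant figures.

τ = 958 days

Leg 1: 89.9 days is already measured aboard the station.
Leg 2: 369 days is already measured aboard the station.
Leg 3: γ = 1/√(1 − 0.860²) = 1/√0.2604 = 1.960; τ_3 = 360/1.960 = 183.7 days.
Leg 4: 315 days is already measured aboard the station.
Total: 89.90 + 369.0 + 183.7 + 315.0 days.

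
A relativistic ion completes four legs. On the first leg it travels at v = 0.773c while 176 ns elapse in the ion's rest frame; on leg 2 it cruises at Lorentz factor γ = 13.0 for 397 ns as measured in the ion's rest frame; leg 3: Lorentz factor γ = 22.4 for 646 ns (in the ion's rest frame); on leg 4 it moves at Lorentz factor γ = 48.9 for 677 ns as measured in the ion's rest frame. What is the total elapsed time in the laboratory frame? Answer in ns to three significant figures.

Δt = 5.30×10⁴ ns

Leg 1: γ = 1/√(1 − 0.773²) = 1/√0.4025 = 1.576; Δt_1 = 1.576 × 176 = 277.4 ns.
Leg 2: γ = 13.0; Δt_2 = 13.00 × 397 = 5161 ns.
Leg 3: γ = 22.4; Δt_3 = 22.40 × 646 = 1.447×10⁴ ns.
Leg 4: γ = 48.9; Δt_4 = 48.90 × 677 = 3.311×10⁴ ns.
Total: 277.4 + 5161 + 1.447×10⁴ + 3.311×10⁴ ns.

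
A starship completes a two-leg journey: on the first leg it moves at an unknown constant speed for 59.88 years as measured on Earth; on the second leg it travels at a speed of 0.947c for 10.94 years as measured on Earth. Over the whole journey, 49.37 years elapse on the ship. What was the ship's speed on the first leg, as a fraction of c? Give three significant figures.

β = 0.643

Leg 1: speed unknown; τ_1 = 59.88/γ_1.
Leg 2: γ = 1/√(1 − 0.947²) = 1/√0.1032 = 3.113; τ_2 = 10.94/3.113 = 3.514 years.
Total proper time: τ_1 + 3.514 = 49.37, so τ_1 = 49.37 − 3.514 = 45.86 years.
γ_1 = 59.88/45.86 = 1.306; β = √(1 − 1/γ²) = √0.4136.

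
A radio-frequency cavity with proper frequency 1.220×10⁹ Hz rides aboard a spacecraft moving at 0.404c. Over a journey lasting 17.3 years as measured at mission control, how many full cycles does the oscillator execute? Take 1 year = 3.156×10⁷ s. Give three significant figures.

N = 6.09×10¹⁷

γ = 1/√(1 − 0.404²) = 1/√0.8368 = 1.093
The oscillator's own cycle count is N = f × τ where τ is the proper time aboard the spacecraft. τ = Δt/γ = 17.3/1.093 = 15.83 years = 4.994×10⁸ s.
N = 1.220×10⁹ × 4.994×10⁸ = 6.093×10¹⁷.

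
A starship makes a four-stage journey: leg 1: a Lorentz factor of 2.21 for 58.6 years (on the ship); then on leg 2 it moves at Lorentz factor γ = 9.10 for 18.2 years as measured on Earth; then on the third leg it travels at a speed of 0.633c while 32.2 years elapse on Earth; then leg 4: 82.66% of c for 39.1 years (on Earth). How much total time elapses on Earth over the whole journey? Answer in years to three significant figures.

Leg 1: γ = 2.21; Δt_1 = 2.210 × 58.6 = 129.5 years.
Leg 2: 18.2 years is already measured on Earth.
Leg 3: 32.2 years is already measured on Earth.
Leg 4: 39.1 years is already measured on Earth.
Total: 129.5 + 18.20 + 32.20 + 39.10 years.

Δt = 219 years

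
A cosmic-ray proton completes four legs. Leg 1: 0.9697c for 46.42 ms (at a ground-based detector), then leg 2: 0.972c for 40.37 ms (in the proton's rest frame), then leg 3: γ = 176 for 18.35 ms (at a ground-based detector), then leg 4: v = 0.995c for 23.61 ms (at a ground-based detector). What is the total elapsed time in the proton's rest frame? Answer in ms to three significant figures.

Leg 1: γ = 1/√(1 − 0.9697²) = 1/√0.05968 = 4.093; τ_1 = 46.42/4.093 = 11.34 ms.
Leg 2: 40.37 ms is already measured in the proton's rest frame.
Leg 3: γ = 176; τ_3 = 18.35/176.0 = 0.1043 ms.
Leg 4: γ = 1/√(1 − 0.995²) = 1/√0.009975 = 10.01; τ_4 = 23.61/10.01 = 2.358 ms.
Total: 11.34 + 40.37 + 0.1043 + 2.358 ms.

τ = 54.2 ms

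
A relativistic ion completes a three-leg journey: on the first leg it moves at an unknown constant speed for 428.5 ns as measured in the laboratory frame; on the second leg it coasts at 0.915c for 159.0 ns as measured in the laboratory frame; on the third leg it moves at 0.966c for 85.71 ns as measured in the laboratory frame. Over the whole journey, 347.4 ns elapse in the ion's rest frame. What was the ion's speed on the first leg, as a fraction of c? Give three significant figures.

β = 0.793

Leg 1: speed unknown; τ_1 = 428.5/γ_1.
Leg 2: γ = 1/√(1 − 0.915²) = 1/√0.1628 = 2.479; τ_2 = 159.0/2.479 = 64.15 ns.
Leg 3: γ = 1/√(1 − 0.966²) = 1/√0.06684 = 3.868; τ_3 = 85.71/3.868 = 22.16 ns.
Total proper time: τ_1 + 64.15 + 22.16 = 347.4, so τ_1 = 347.4 − 86.31 = 261.1 ns.
γ_1 = 428.5/261.1 = 1.641; β = √(1 − 1/γ²) = √0.6287.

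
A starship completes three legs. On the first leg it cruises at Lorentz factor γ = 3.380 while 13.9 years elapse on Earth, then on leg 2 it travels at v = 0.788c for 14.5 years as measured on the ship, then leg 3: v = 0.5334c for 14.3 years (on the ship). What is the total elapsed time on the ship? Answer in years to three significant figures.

Leg 1: γ = 3.380; τ_1 = 13.9/3.380 = 4.112 years.
Leg 2: 14.5 years is already measured on the ship.
Leg 3: 14.3 years is already measured on the ship.
Total: 4.112 + 14.50 + 14.30 years.

τ = 32.9 years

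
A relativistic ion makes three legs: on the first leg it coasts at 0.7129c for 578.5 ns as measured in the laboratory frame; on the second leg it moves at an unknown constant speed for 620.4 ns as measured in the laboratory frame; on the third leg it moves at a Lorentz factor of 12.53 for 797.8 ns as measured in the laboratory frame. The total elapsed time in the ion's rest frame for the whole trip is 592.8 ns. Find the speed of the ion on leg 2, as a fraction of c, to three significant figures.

β = 0.980

Leg 1: γ = 1/√(1 − 0.7129²) = 1/√0.4918 = 1.426; τ_1 = 578.5/1.426 = 405.7 ns.
Leg 2: speed unknown; τ_2 = 620.4/γ_2.
Leg 3: γ = 12.53; τ_3 = 797.8/12.53 = 63.67 ns.
Total proper time: 405.7 + τ_2 + 63.67 = 592.8, so τ_2 = 592.8 − 469.4 = 123.4 ns.
γ_2 = 620.4/123.4 = 5.026; β = √(1 − 1/γ²) = √0.9604.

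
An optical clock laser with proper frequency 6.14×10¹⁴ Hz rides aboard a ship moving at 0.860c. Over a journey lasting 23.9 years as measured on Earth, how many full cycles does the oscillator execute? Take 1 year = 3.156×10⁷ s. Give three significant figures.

γ = 1/√(1 − 0.860²) = 1/√0.2604 = 1.960
The oscillator's own cycle count is N = f × τ where τ is the proper time on the ship. τ = Δt/γ = 23.9/1.960 = 12.20 years = 3.849×10⁸ s.
N = 6.14×10¹⁴ × 3.849×10⁸ = 2.363×10²³.

N = 2.36×10²³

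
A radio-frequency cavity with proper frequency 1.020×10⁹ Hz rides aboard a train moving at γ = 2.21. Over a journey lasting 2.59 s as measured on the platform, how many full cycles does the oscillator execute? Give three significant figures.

γ = 2.21
The oscillator's own cycle count is N = f × τ where τ is the proper time on the train. τ = Δt/γ = 2.59/2.210 = 1.172 s = 1.172×10⁰ s.
N = 1.020×10⁹ × 1.172×10⁰ = 1.195×10⁹.

N = 1.20×10⁹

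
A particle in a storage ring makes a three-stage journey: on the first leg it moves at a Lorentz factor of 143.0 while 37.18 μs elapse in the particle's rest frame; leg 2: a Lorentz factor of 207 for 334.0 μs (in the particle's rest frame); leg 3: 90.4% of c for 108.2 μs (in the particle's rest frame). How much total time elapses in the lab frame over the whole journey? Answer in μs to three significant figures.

Leg 1: γ = 143.0; Δt_1 = 143.0 × 37.18 = 5317 μs.
Leg 2: γ = 207; Δt_2 = 207.0 × 334.0 = 6.914×10⁴ μs.
Leg 3: β = 0.904; γ = 1/√(1 − 0.904²) = 1/√0.1828 = 2.339; Δt_3 = 2.339 × 108.2 = 253.1 μs.
Total: 5317 + 6.914×10⁴ + 253.1 μs.

Δt = 7.47×10⁴ μs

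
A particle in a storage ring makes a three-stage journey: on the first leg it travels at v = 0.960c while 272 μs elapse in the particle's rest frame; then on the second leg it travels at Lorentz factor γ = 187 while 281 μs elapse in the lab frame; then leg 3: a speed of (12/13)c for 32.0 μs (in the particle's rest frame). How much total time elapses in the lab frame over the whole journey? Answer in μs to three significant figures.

Leg 1: γ = 1/√(1 − 0.960²) = 1/√0.07840 = 3.571; Δt_1 = 3.571 × 272 = 971.4 μs.
Leg 2: 281 μs is already measured in the lab frame.
Leg 3: γ = 1/√(1 − (12/13)²) = 13/5 = 2.600; Δt_3 = 2.600 × 32.0 = 83.20 μs.
Total: 971.4 + 281.0 + 83.20 μs.

Δt = 1340 μs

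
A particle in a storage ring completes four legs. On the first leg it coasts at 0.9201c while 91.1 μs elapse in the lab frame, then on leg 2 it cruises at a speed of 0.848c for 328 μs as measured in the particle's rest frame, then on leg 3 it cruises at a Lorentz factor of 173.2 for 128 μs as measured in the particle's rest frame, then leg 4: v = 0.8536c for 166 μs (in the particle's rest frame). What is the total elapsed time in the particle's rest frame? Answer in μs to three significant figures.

Leg 1: γ = 1/√(1 − 0.9201²) = 1/√0.1534 = 2.553; τ_1 = 91.1/2.553 = 35.68 μs.
Leg 2: 328 μs is already measured in the particle's rest frame.
Leg 3: 128 μs is already measured in the particle's rest frame.
Leg 4: 166 μs is already measured in the particle's rest frame.
Total: 35.68 + 328.0 + 128.0 + 166.0 μs.

τ = 658 μs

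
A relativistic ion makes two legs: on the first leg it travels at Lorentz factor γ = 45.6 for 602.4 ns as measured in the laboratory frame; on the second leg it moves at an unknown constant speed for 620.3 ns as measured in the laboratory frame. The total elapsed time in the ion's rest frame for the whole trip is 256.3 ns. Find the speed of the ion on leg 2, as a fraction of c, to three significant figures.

Leg 1: γ = 45.6; τ_1 = 602.4/45.60 = 13.21 ns.
Leg 2: speed unknown; τ_2 = 620.3/γ_2.
Total proper time: 13.21 + τ_2 = 256.3, so τ_2 = 256.3 − 13.21 = 243.1 ns.
γ_2 = 620.3/243.1 = 2.552; β = √(1 − 1/γ²) = √0.8464.

β = 0.920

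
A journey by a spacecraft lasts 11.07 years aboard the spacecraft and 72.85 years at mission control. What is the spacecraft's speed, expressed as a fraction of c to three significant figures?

v = 0.988c

The proper time is measured aboard the spacecraft (both events occur at the spacecraft's location); Δt is measured at mission control. γ = Δt/τ = 72.85/11.07 = 6.581.
β = √(1 − 1/γ²) = √(1 − 0.02309) = √0.9769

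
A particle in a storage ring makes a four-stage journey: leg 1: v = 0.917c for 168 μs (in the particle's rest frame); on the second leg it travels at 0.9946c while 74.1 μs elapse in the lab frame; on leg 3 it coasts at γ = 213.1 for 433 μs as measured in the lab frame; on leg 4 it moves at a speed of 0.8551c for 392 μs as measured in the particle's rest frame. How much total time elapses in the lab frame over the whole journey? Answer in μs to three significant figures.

Δt = 1680 μs

Leg 1: γ = 1/√(1 − 0.917²) = 1/√0.1591 = 2.507; Δt_1 = 2.507 × 168 = 421.2 μs.
Leg 2: 74.1 μs is already measured in the lab frame.
Leg 3: 433 μs is already measured in the lab frame.
Leg 4: γ = 1/√(1 − 0.8551²) = 1/√0.2688 = 1.929; Δt_4 = 1.929 × 392 = 756.1 μs.
Total: 421.2 + 74.10 + 433.0 + 756.1 μs.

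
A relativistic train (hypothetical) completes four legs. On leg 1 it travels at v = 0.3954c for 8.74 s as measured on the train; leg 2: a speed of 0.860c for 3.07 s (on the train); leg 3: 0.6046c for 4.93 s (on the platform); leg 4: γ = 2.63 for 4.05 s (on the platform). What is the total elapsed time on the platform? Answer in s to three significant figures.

Δt = 24.5 s

Leg 1: γ = 1/√(1 − 0.3954²) = 1/√0.8437 = 1.089; Δt_1 = 1.089 × 8.74 = 9.515 s.
Leg 2: γ = 1/√(1 − 0.860²) = 1/√0.2604 = 1.960; Δt_2 = 1.960 × 3.07 = 6.016 s.
Leg 3: 4.93 s is already measured on the platform.
Leg 4: 4.05 s is already measured on the platform.
Total: 9.515 + 6.016 + 4.930 + 4.050 s.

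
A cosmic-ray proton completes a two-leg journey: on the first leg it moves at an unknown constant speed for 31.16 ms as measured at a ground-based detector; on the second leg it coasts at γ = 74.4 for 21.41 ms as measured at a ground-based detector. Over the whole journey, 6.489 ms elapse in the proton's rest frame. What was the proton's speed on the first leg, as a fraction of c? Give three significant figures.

β = 0.980

Leg 1: speed unknown; τ_1 = 31.16/γ_1.
Leg 2: γ = 74.4; τ_2 = 21.41/74.40 = 0.2878 ms.
Total proper time: τ_1 + 0.2878 = 6.489, so τ_1 = 6.489 − 0.2878 = 6.201 ms.
γ_1 = 31.16/6.201 = 5.025; β = √(1 − 1/γ²) = √0.9604.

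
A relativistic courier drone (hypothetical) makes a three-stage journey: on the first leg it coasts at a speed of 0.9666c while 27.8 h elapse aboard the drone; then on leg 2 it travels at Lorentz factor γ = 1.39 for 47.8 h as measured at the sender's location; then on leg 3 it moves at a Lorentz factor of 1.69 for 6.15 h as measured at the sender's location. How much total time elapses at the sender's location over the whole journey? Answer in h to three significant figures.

Δt = 162 h

Leg 1: γ = 1/√(1 − 0.9666²) = 1/√0.06568 = 3.902; Δt_1 = 3.902 × 27.8 = 108.5 h.
Leg 2: 47.8 h is already measured at the sender's location.
Leg 3: 6.15 h is already measured at the sender's location.
Total: 108.5 + 47.80 + 6.150 h.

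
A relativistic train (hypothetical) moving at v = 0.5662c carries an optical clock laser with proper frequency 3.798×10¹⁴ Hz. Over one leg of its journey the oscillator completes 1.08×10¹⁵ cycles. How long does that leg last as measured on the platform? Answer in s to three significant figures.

Δt = 3.45 s

γ = 1/√(1 − 0.5662²) = 1/√0.6794 = 1.213
Proper time for N cycles: τ = N/f = 1.08×10¹⁵/(3.798×10¹⁴) = 2.844×10⁰ s = 2.844 s.
Lab-frame duration Δt = γτ = 1.213 × 2.844 = 3.450 s.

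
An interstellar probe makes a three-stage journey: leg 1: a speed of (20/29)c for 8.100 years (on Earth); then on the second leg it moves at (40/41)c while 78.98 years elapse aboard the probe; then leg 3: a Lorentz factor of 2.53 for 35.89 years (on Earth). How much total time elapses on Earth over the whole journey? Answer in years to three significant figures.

Leg 1: 8.100 years is already measured on Earth.
Leg 2: γ = 1/√(1 − (40/41)²) = 41/9 ≈ 4.556; Δt_2 = 4.556 × 78.98 = 359.8 years.
Leg 3: 35.89 years is already measured on Earth.
Total: 8.100 + 359.8 + 35.89 years.

Δt = 404 years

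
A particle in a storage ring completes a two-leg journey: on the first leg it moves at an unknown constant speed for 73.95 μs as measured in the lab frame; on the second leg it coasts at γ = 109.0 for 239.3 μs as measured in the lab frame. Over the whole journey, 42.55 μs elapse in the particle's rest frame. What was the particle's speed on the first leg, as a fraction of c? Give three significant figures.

Leg 1: speed unknown; τ_1 = 73.95/γ_1.
Leg 2: γ = 109.0; τ_2 = 239.3/109.0 = 2.195 μs.
Total proper time: τ_1 + 2.195 = 42.55, so τ_1 = 42.55 − 2.195 = 40.35 μs.
γ_1 = 73.95/40.35 = 1.833; β = √(1 − 1/γ²) = √0.7022.

β = 0.838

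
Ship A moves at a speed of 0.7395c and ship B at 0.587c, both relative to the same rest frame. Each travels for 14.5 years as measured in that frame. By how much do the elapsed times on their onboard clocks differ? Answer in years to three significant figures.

|τ_A − τ_B| = 1.98 years

A: γ = 1/√(1 − 0.7395²) = 1/√0.4531 = 1.486; τ_A = 14.5/1.486 = 9.761 years.
B: γ = 1/√(1 − 0.587²) = 1/√0.6554 = 1.235; τ_B = 14.5/1.235 = 11.74 years.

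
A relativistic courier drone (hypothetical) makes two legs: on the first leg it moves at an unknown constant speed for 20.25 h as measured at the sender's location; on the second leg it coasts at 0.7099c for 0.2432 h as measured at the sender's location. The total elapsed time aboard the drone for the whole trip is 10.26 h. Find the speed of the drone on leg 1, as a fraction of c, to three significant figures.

Leg 1: speed unknown; τ_1 = 20.25/γ_1.
Leg 2: γ = 1/√(1 − 0.7099²) = 1/√0.4960 = 1.420; τ_2 = 0.2432/1.420 = 0.1713 h.
Total proper time: τ_1 + 0.1713 = 10.26, so τ_1 = 10.26 − 0.1713 = 10.09 h.
γ_1 = 20.25/10.09 = 2.007; β = √(1 − 1/γ²) = √0.7518.

β = 0.867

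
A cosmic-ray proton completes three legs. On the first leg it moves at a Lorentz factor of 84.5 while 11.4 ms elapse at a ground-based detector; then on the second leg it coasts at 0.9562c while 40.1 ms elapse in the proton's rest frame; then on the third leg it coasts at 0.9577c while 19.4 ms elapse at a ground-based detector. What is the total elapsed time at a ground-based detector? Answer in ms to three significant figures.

Δt = 168 ms

Leg 1: 11.4 ms is already measured at a ground-based detector.
Leg 2: γ = 1/√(1 − 0.9562²) = 1/√0.08568 = 3.416; Δt_2 = 3.416 × 40.1 = 137.0 ms.
Leg 3: 19.4 ms is already measured at a ground-based detector.
Total: 11.40 + 137.0 + 19.40 ms.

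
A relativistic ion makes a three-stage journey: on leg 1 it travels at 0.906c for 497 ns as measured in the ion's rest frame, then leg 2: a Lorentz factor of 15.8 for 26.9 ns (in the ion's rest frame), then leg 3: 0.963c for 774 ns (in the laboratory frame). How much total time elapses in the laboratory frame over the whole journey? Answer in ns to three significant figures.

Δt = 2370 ns

Leg 1: γ = 1/√(1 − 0.906²) = 1/√0.1792 = 2.363; Δt_1 = 2.363 × 497 = 1174 ns.
Leg 2: γ = 15.8; Δt_2 = 15.80 × 26.9 = 425.0 ns.
Leg 3: 774 ns is already measured in the laboratory frame.
Total: 1174 + 425.0 + 774.0 ns.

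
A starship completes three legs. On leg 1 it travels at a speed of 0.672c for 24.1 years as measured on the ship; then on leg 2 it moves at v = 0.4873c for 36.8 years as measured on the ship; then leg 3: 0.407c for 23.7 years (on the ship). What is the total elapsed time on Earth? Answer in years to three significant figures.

Δt = 101 years

Leg 1: γ = 1/√(1 − 0.672²) = 1/√0.5484 = 1.350; Δt_1 = 1.350 × 24.1 = 32.54 years.
Leg 2: γ = 1/√(1 − 0.4873²) = 1/√0.7625 = 1.145; Δt_2 = 1.145 × 36.8 = 42.14 years.
Leg 3: γ = 1/√(1 − 0.407²) = 1/√0.8344 = 1.095; Δt_3 = 1.095 × 23.7 = 25.95 years.
Total: 32.54 + 42.14 + 25.95 years.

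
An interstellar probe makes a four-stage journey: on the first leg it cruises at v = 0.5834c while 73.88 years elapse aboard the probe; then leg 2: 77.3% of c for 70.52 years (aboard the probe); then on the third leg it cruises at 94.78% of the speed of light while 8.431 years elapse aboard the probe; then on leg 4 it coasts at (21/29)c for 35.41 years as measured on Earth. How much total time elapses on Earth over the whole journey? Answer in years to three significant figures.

Leg 1: γ = 1/√(1 − 0.5834²) = 1/√0.6596 = 1.231; Δt_1 = 1.231 × 73.88 = 90.96 years.
Leg 2: β = 0.773; γ = 1/√(1 − 0.773²) = 1/√0.4025 = 1.576; Δt_2 = 1.576 × 70.52 = 111.2 years.
Leg 3: β = 0.9478; γ = 1/√(1 − 0.9478²) = 1/√0.1017 = 3.136; Δt_3 = 3.136 × 8.431 = 26.44 years.
Leg 4: 35.41 years is already measured on Earth.
Total: 90.96 + 111.2 + 26.44 + 35.41 years.

Δt = 264 years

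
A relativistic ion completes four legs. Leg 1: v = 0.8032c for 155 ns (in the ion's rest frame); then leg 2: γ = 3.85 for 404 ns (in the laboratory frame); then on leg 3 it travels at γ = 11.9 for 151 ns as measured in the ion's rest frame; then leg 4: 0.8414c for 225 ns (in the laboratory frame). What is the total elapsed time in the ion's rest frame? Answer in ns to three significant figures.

Leg 1: 155 ns is already measured in the ion's rest frame.
Leg 2: γ = 3.85; τ_2 = 404/3.850 = 104.9 ns.
Leg 3: 151 ns is already measured in the ion's rest frame.
Leg 4: γ = 1/√(1 − 0.8414²) = 1/√0.2920 = 1.850; τ_4 = 225/1.850 = 121.6 ns.
Total: 155.0 + 104.9 + 151.0 + 121.6 ns.

τ = 533 ns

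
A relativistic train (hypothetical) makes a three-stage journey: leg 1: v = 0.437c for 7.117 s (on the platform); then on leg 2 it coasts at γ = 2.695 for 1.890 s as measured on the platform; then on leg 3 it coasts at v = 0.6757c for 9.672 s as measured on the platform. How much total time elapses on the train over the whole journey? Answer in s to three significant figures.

τ = 14.2 s

Leg 1: γ = 1/√(1 − 0.437²) = 1/√0.8090 = 1.112; τ_1 = 7.117/1.112 = 6.401 s.
Leg 2: γ = 2.695; τ_2 = 1.890/2.695 = 0.7013 s.
Leg 3: γ = 1/√(1 − 0.6757²) = 1/√0.5434 = 1.357; τ_3 = 9.672/1.357 = 7.130 s.
Total: 6.401 + 0.7013 + 7.130 s.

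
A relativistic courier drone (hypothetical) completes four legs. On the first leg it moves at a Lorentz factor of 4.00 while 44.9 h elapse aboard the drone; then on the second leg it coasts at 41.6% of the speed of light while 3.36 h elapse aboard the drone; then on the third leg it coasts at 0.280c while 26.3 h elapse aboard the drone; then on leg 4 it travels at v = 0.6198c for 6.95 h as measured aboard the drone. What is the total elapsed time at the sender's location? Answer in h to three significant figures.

Leg 1: γ = 4.00; Δt_1 = 4.000 × 44.9 = 179.6 h.
Leg 2: β = 0.416; γ = 1/√(1 − 0.416²) = 1/√0.8269 = 1.100; Δt_2 = 1.100 × 3.36 = 3.695 h.
Leg 3: γ = 1/√(1 − 0.280²) = 25/24 ≈ 1.042; Δt_3 = 1.042 × 26.3 = 27.40 h.
Leg 4: γ = 1/√(1 − 0.6198²) = 1/√0.6158 = 1.274; Δt_4 = 1.274 × 6.95 = 8.856 h.
Total: 179.6 + 3.695 + 27.40 + 8.856 h.

Δt = 220 h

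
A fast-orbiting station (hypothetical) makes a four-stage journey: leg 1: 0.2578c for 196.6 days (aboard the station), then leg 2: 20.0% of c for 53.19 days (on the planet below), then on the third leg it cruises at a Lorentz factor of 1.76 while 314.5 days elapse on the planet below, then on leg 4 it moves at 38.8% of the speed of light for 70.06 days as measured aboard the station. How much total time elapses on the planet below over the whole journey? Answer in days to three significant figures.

Leg 1: γ = 1/√(1 − 0.2578²) = 1/√0.9335 = 1.035; Δt_1 = 1.035 × 196.6 = 203.5 days.
Leg 2: 53.19 days is already measured on the planet below.
Leg 3: 314.5 days is already measured on the planet below.
Leg 4: β = 0.388; γ = 1/√(1 − 0.388²) = 1/√0.8495 = 1.085; Δt_4 = 1.085 × 70.06 = 76.02 days.
Total: 203.5 + 53.19 + 314.5 + 76.02 days.

Δt = 647 days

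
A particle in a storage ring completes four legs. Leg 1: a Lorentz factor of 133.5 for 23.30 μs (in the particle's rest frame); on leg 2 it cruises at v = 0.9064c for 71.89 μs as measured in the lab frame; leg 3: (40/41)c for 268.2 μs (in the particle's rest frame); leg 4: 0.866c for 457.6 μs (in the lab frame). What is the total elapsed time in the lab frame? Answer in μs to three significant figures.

Leg 1: γ = 133.5; Δt_1 = 133.5 × 23.30 = 3111 μs.
Leg 2: 71.89 μs is already measured in the lab frame.
Leg 3: γ = 1/√(1 − (40/41)²) = 41/9 ≈ 4.556; Δt_3 = 4.556 × 268.2 = 1222 μs.
Leg 4: 457.6 μs is already measured in the lab frame.
Total: 3111 + 71.89 + 1222 + 457.6 μs.

Δt = 4860 μs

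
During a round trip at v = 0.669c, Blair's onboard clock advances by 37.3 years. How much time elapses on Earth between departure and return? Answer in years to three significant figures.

γ = 1/√(1 − 0.669²) = 1/√0.5524 = 1.345
Earth-frame duration is the dilated interval: Δt = γτ = 1.345 × 37.3 years.

Δt = 50.2 years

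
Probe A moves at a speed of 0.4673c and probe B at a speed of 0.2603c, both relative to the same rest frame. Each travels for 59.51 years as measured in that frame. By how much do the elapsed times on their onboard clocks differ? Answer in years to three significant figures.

A: γ = 1/√(1 − 0.4673²) = 1/√0.7816 = 1.131; τ_A = 59.51/1.131 = 52.61 years.
B: γ = 1/√(1 − 0.2603²) = 1/√0.9322 = 1.036; τ_B = 59.51/1.036 = 57.46 years.

|τ_A − τ_B| = 4.85 years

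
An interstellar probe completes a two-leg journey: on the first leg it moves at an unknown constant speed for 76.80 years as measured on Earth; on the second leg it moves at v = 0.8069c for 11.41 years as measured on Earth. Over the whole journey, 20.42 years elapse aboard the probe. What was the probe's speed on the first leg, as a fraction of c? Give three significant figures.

Leg 1: speed unknown; τ_1 = 76.80/γ_1.
Leg 2: γ = 1/√(1 − 0.8069²) = 1/√0.3489 = 1.693; τ_2 = 11.41/1.693 = 6.740 years.
Total proper time: τ_1 + 6.740 = 20.42, so τ_1 = 20.42 − 6.740 = 13.68 years.
γ_1 = 76.80/13.68 = 5.614; β = √(1 − 1/γ²) = √0.9683.

β = 0.984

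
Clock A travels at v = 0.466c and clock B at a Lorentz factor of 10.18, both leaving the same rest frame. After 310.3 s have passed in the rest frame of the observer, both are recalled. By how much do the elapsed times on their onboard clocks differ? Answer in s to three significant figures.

|τ_A − τ_B| = 244 s

A: γ = 1/√(1 − 0.466²) = 1/√0.7828 = 1.130; τ_A = 310.3/1.130 = 274.5 s.
B: γ = 10.18; τ_B = 310.3/10.18 = 30.48 s.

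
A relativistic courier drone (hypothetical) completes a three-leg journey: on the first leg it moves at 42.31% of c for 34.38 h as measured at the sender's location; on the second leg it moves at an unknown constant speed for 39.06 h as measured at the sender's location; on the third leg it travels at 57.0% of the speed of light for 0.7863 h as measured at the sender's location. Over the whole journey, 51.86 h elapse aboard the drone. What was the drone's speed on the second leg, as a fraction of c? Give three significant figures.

β = 0.858

Leg 1: β = 0.4231; γ = 1/√(1 − 0.4231²) = 1/√0.8210 = 1.104; τ_1 = 34.38/1.104 = 31.15 h.
Leg 2: speed unknown; τ_2 = 39.06/γ_2.
Leg 3: β = 0.570; γ = 1/√(1 − 0.570²) = 1/√0.6751 = 1.217; τ_3 = 0.7863/1.217 = 0.6461 h.
Total proper time: 31.15 + τ_2 + 0.6461 = 51.86, so τ_2 = 51.86 − 31.80 = 20.06 h.
γ_2 = 39.06/20.06 = 1.947; β = √(1 − 1/γ²) = √0.7362.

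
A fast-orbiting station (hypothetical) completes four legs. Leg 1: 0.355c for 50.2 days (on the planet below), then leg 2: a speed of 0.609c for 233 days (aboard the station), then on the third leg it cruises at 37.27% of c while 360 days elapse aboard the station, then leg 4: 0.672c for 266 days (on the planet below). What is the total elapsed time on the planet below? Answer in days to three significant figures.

Leg 1: 50.2 days is already measured on the planet below.
Leg 2: γ = 1/√(1 − 0.609²) = 1/√0.6291 = 1.261; Δt_2 = 1.261 × 233 = 293.8 days.
Leg 3: β = 0.3727; γ = 1/√(1 − 0.3727²) = 1/√0.8611 = 1.078; Δt_3 = 1.078 × 360 = 388.0 days.
Leg 4: 266 days is already measured on the planet below.
Total: 50.20 + 293.8 + 388.0 + 266.0 days.

Δt = 998 days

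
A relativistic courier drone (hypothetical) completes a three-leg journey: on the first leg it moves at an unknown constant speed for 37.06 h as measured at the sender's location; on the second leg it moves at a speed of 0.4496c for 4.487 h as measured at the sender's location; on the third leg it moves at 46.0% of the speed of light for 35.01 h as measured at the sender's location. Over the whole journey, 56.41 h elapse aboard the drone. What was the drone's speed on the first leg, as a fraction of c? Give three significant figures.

Leg 1: speed unknown; τ_1 = 37.06/γ_1.
Leg 2: γ = 1/√(1 − 0.4496²) = 1/√0.7979 = 1.120; τ_2 = 4.487/1.120 = 4.008 h.
Leg 3: β = 0.460; γ = 1/√(1 − 0.460²) = 1/√0.7884 = 1.126; τ_3 = 35.01/1.126 = 31.09 h.
Total proper time: τ_1 + 4.008 + 31.09 = 56.41, so τ_1 = 56.41 − 35.09 = 21.32 h.
γ_1 = 37.06/21.32 = 1.739; β = √(1 − 1/γ²) = √0.6692.

β = 0.818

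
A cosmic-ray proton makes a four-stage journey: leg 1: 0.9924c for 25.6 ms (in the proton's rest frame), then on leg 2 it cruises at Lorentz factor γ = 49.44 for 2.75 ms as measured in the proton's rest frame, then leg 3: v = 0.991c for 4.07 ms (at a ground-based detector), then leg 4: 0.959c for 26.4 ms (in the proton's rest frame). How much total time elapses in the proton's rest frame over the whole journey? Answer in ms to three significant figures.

Leg 1: 25.6 ms is already measured in the proton's rest frame.
Leg 2: 2.75 ms is already measured in the proton's rest frame.
Leg 3: γ = 1/√(1 − 0.991²) = 1/√0.01792 = 7.470; τ_3 = 4.07/7.470 = 0.5448 ms.
Leg 4: 26.4 ms is already measured in the proton's rest frame.
Total: 25.60 + 2.750 + 0.5448 + 26.40 ms.

τ = 55.3 ms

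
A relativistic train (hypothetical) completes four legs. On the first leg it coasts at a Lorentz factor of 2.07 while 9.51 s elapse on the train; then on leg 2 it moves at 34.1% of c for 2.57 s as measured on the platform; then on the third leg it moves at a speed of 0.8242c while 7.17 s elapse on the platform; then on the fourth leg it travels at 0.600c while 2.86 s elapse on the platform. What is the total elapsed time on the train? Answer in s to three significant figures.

τ = 18.3 s

Leg 1: 9.51 s is already measured on the train.
Leg 2: β = 0.341; γ = 1/√(1 − 0.341²) = 1/√0.8837 = 1.064; τ_2 = 2.57/1.064 = 2.416 s.
Leg 3: γ = 1/√(1 − 0.8242²) = 1/√0.3207 = 1.766; τ_3 = 7.17/1.766 = 4.060 s.
Leg 4: γ = 1/√(1 − 0.600²) = 5/4 = 1.250; τ_4 = 2.86/1.250 = 2.288 s.
Total: 9.510 + 2.416 + 4.060 + 2.288 s.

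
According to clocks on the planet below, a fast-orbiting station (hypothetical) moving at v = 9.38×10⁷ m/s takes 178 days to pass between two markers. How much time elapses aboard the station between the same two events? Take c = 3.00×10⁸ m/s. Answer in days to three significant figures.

τ = 169 days

β = 9.38×10⁷/3.00×10⁸ = 0.3127; γ = 1/√(1 − 0.3127²) = 1.053
The interval measured on the planet below is the dilated one; the clock aboard the station measures the proper time τ = Δt/γ = 178/1.053 days.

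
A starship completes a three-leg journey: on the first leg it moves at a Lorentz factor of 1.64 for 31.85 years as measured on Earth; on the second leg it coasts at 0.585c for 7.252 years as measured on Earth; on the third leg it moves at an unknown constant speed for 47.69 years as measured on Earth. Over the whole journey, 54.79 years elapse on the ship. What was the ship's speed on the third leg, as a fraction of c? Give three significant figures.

Leg 1: γ = 1.64; τ_1 = 31.85/1.640 = 19.42 years.
Leg 2: γ = 1/√(1 − 0.585²) = 1/√0.6578 = 1.233; τ_2 = 7.252/1.233 = 5.882 years.
Leg 3: speed unknown; τ_3 = 47.69/γ_3.
Total proper time: 19.42 + 5.882 + τ_3 = 54.79, so τ_3 = 54.79 − 25.30 = 29.49 years.
γ_3 = 47.69/29.49 = 1.617; β = √(1 − 1/γ²) = √0.6177.

β = 0.786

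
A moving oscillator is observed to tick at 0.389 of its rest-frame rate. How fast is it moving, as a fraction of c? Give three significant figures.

β = 0.921

Rate ratio = 1/γ, so γ = 1/0.389 = 2.571.
β = √(1 − 1/γ²) = √(1 − 0.389²) = √0.8487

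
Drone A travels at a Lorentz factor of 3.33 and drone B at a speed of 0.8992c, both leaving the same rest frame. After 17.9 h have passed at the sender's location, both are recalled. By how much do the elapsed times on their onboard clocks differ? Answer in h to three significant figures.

|τ_A − τ_B| = 2.46 h

A: γ = 3.33; τ_A = 17.9/3.330 = 5.375 h.
B: γ = 1/√(1 − 0.8992²) = 1/√0.1914 = 2.286; τ_B = 17.9/2.286 = 7.832 h.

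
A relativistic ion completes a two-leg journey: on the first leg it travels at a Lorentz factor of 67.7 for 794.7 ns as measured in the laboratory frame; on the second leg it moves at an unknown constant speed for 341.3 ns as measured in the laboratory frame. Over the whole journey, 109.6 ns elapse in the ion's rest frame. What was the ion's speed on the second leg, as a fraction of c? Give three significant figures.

β = 0.958

Leg 1: γ = 67.7; τ_1 = 794.7/67.70 = 11.74 ns.
Leg 2: speed unknown; τ_2 = 341.3/γ_2.
Total proper time: 11.74 + τ_2 = 109.6, so τ_2 = 109.6 − 11.74 = 97.86 ns.
γ_2 = 341.3/97.86 = 3.488; β = √(1 − 1/γ²) = √0.9178.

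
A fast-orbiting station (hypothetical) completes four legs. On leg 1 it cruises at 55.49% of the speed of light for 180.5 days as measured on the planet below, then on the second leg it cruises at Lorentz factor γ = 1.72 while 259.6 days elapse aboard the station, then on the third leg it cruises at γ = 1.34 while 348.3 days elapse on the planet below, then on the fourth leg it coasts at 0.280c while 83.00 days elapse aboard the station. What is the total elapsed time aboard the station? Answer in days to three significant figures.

τ = 753 days

Leg 1: β = 0.5549; γ = 1/√(1 − 0.5549²) = 1/√0.6921 = 1.202; τ_1 = 180.5/1.202 = 150.2 days.
Leg 2: 259.6 days is already measured aboard the station.
Leg 3: γ = 1.34; τ_3 = 348.3/1.340 = 259.9 days.
Leg 4: 83.00 days is already measured aboard the station.
Total: 150.2 + 259.6 + 259.9 + 83.00 days.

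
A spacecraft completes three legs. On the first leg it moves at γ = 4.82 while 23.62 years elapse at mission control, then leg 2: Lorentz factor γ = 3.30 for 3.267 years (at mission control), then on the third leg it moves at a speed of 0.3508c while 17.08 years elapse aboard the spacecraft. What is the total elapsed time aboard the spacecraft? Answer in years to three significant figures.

τ = 23.0 years

Leg 1: γ = 4.82; τ_1 = 23.62/4.820 = 4.900 years.
Leg 2: γ = 3.30; τ_2 = 3.267/3.300 = 0.9900 years.
Leg 3: 17.08 years is already measured aboard the spacecraft.
Total: 4.900 + 0.9900 + 17.08 years.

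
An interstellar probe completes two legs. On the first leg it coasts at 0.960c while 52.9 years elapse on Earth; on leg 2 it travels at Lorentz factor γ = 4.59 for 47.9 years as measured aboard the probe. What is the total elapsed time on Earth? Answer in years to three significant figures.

Δt = 273 years

Leg 1: 52.9 years is already measured on Earth.
Leg 2: γ = 4.59; Δt_2 = 4.590 × 47.9 = 219.9 years.
Total: 52.90 + 219.9 years.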